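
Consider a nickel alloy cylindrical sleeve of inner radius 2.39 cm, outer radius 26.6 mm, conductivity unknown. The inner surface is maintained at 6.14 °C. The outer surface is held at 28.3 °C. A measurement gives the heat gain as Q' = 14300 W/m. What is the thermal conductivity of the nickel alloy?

k = 11.0 W/m·K

ΣR = ΔT/Q' = |6.14 − 28.3|/14300 = 0.001550 m·K/W
ln(r₂/r₁)/(2πk) = 0.001550 ⇒ k = 0.1070/(2π·0.001550) = 11.0 W/m·K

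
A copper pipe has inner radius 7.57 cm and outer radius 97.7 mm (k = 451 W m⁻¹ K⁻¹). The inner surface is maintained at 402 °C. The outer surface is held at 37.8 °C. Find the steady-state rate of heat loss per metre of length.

Q' = 4.05×10^6 W/m

Q' = 2πk·ΔT/ln(r₂/r₁) = 2π × 451 × 364.2 / ln(0.0977/0.0757) = 4.05×10^6 W/m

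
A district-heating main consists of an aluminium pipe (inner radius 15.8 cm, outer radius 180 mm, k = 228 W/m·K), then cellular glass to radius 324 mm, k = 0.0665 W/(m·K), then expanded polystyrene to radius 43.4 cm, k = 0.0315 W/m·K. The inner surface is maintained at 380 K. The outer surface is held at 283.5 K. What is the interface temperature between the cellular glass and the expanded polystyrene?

Series thermal resistances, inner to outer:
  R'_aluminium = ln(0.180/0.158)/(2πk) = 0.1304/(2π·228) = 9.100×10^-5 m·K/W
  R'_cellular glass = ln(0.324/0.180)/(2πk) = 0.5878/(2π·0.0665) = 1.407 m·K/W
  R'_expanded polystyrene = ln(0.434/0.324)/(2πk) = 0.2923/(2π·0.0315) = 1.477 m·K/W
ΣR = 9.100×10^-5 + 1.407 + 1.477 = 2.884 m·K/W
Q' = ΔT/ΣR = (380 K − 283.5 K)/2.884 = 33.46 W/m
From the inner boundary to the cellular glass/expanded polystyrene interface, ΣR_partial = 1.407 m·K/W.
T_interface = T_in − Q'·ΣR_partial = 380 K − (33.46)(1.407) = 332.9 K

T = 332.9 K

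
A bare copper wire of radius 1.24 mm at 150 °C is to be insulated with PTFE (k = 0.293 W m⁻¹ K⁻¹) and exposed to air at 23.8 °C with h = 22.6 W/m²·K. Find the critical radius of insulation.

For a cylinder, r_cr = k_ins/h = 0.293/22.6 = 0.0130 m = 1.30 cm

r_cr = 1.30 cm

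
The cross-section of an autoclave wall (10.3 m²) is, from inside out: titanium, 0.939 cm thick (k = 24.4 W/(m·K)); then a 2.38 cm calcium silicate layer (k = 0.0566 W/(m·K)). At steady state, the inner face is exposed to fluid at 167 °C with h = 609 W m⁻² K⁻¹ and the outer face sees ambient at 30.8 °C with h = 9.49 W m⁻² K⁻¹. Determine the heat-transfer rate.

Treat each layer as a resistance in series:
  R_conv,in = 1/(hA) = 1/(609·10.3) = 1.594×10^-4 K/W
  R_titanium = L/(kA) = 0.00939/(24.4·10.3) = 3.736×10^-5 K/W
  R_calcium silicate = L/(kA) = 0.0238/(0.0566·10.3) = 0.04082 K/W
  R_conv,out = 1/(hA) = 1/(9.49·10.3) = 0.01023 K/W
ΣR = 1.594×10^-4 + 3.736×10^-5 + 0.04082 + 0.01023 = 0.05125 K/W
Q = ΔT/ΣR = (167 °C − 30.8 °C)/0.05125 = 2660 W

Q = 2.66 kW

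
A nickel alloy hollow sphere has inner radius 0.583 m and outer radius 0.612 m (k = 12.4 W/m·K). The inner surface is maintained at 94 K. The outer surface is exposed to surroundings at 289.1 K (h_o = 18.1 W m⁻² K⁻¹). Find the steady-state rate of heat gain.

Q = 15.9 kW

Series thermal resistances, inner to outer:
  R_nickel alloy = (1/0.583 − 1/0.612)/(4πk) = 0.08128/(4π·12.4) = 5.216×10^-4 K/W
  R_conv,out = 1/(4πr²h) = 1/(4π·0.612²·18.1) = 0.01174 K/W
ΣR = 5.216×10^-4 + 0.01174 = 0.01226 K/W
Q = ΔT/ΣR = (94 K − 289.1 K)/0.01226 = -15900 W
(Negative Q ⇒ heat flows inward; heat gain = 15900 W.)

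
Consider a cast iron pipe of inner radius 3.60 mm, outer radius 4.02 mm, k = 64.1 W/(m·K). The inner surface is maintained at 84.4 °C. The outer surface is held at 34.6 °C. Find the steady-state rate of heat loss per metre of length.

Q' = 1.82×10^5 W/m

Q' = 2πk·ΔT/ln(r₂/r₁) = 2π × 64.1 × 49.8 / ln(0.00402/0.00360) = 1.82×10^5 W/m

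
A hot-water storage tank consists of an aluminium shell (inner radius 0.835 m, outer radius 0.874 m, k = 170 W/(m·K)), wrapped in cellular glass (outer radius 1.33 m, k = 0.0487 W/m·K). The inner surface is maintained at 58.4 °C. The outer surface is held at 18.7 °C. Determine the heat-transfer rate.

Q = 61.9 W

Treat each layer as a resistance in series:
  R_aluminium = (1/0.835 − 1/0.874)/(4πk) = 0.05344/(4π·170) = 2.502×10^-5 K/W
  R_cellular glass = (1/0.874 − 1/1.33)/(4πk) = 0.3923/(4π·0.0487) = 0.6410 K/W
ΣR = 2.502×10^-5 + 0.6410 = 0.6410 K/W
Q = ΔT/ΣR = (58.4 °C − 18.7 °C)/0.6410 = 61.9 W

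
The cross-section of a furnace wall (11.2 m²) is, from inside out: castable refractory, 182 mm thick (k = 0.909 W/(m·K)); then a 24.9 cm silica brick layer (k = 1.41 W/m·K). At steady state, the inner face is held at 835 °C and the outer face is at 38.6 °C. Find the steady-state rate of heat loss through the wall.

Resistance network (inner→outer):
  R_castable refractory = L/(kA) = 0.182/(0.909·11.2) = 0.01788 K/W
  R_silica brick = L/(kA) = 0.249/(1.41·11.2) = 0.01577 K/W
ΣR = 0.01788 + 0.01577 = 0.03365 K/W
Q = ΔT/ΣR = (835 °C − 38.6 °C)/0.03365 = 23700 W

Q = 23700 W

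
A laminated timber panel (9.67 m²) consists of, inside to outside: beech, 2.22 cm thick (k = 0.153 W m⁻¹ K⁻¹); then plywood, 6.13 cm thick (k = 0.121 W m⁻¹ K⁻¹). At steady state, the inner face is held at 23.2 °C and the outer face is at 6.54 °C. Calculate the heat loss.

Q = 247 W

Series thermal resistances, inner to outer:
  R_beech = L/(kA) = 0.0222/(0.153·9.67) = 0.01500 K/W
  R_plywood = L/(kA) = 0.0613/(0.121·9.67) = 0.05239 K/W
ΣR = 0.01500 + 0.05239 = 0.06739 K/W
Q = ΔT/ΣR = (23.2 °C − 6.54 °C)/0.06739 = 247 W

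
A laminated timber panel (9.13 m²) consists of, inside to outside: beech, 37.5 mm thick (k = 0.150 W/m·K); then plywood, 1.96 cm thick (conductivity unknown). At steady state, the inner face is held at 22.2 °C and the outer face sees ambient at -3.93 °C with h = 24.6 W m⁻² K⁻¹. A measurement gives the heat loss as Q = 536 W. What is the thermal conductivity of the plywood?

k = 0.127 W/m·K

ΣR = ΔT/Q = |22.2 − -3.93|/536 = 0.04875 K/W
Known resistances:
  R_beech = L/(kA) = 0.0375/(0.150·9.13) = 0.02738 K/W
  R_conv,out = 1/(hA) = 1/(24.6·9.13) = 0.004452 K/W
R_plywood = ΣR − ΣR_known = 0.04875 − 0.03183 = 0.01692 K/W
L/(kA) = 0.01692 ⇒ k = 0.0196/(0.01692·9.13) = 0.127 W/m·K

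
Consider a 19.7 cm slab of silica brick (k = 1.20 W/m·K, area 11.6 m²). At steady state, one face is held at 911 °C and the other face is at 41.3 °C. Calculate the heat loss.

Q = kA·ΔT/L = 1.20 × 11.6 × |911 °C − 41.3 °C| / 0.197 = 61500 W

Q = 61.5 kW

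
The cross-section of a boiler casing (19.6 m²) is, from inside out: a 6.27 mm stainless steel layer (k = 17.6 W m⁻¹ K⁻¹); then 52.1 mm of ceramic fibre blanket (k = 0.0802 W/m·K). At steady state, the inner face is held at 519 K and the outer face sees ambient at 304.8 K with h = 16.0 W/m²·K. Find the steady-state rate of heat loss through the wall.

Resistance network (inner→outer):
  R_stainless steel = L/(kA) = 0.00627/(17.6·19.6) = 1.818×10^-5 K/W
  R_ceramic fibre blanket = L/(kA) = 0.0521/(0.0802·19.6) = 0.03314 K/W
  R_conv,out = 1/(hA) = 1/(16.0·19.6) = 0.003189 K/W
ΣR = 1.818×10^-5 + 0.03314 + 0.003189 = 0.03635 K/W
Q = ΔT/ΣR = (519 K − 304.8 K)/0.03635 = 5890 W

Q = 5.89 kW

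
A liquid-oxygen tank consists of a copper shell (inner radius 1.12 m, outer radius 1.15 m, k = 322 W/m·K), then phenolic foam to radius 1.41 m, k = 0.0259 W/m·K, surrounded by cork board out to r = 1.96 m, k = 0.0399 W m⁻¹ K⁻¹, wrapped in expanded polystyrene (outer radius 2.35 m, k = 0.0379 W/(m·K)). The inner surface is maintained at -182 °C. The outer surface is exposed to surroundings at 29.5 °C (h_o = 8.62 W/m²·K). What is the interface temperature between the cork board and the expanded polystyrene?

T = -6.0 °C

Series thermal resistances, inner to outer:
  R_copper = (1/1.12 − 1/1.15)/(4πk) = 0.02329/(4π·322) = 5.756×10^-6 K/W
  R_phenolic foam = (1/1.15 − 1/1.41)/(4πk) = 0.1603/(4π·0.0259) = 0.4927 K/W
  R_cork board = (1/1.41 − 1/1.96)/(4πk) = 0.1990/(4π·0.0399) = 0.3969 K/W
  R_expanded polystyrene = (1/1.96 − 1/2.35)/(4πk) = 0.08467/(4π·0.0379) = 0.1778 K/W
  R_conv,out = 1/(4πr²h) = 1/(4π·2.35²·8.62) = 0.001672 K/W
ΣR = 5.756×10^-6 + 0.4927 + 0.3969 + 0.1778 + 0.001672 = 1.069 K/W
Q = ΔT/ΣR = (-182 °C − 29.5 °C)/1.069 = -197.8 W
From the inner boundary to the cork board/expanded polystyrene interface, ΣR_partial = 0.8896 K/W.
T_interface = T_in − Q·ΣR_partial = -182 °C − (-197.8)(0.8896) = -6.0 °C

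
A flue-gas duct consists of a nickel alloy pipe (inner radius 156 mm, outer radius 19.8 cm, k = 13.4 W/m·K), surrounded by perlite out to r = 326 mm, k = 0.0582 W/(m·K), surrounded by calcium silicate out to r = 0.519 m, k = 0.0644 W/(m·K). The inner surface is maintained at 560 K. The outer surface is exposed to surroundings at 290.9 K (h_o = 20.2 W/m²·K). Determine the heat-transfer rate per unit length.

Resistance network (inner→outer):
  R'_nickel alloy = ln(0.198/0.156)/(2πk) = 0.2384/(2π·13.4) = 0.002832 m·K/W
  R'_perlite = ln(0.326/0.198)/(2πk) = 0.4986/(2π·0.0582) = 1.364 m·K/W
  R'_calcium silicate = ln(0.519/0.326)/(2πk) = 0.4650/(2π·0.0644) = 1.149 m·K/W
  R'_conv,out = 1/(2πr h) = 1/(2π·0.519·20.2) = 0.01518 m·K/W
ΣR = 0.002832 + 1.364 + 1.149 + 0.01518 = 2.531 m·K/W
Q' = ΔT/ΣR = (560 K − 290.9 K)/2.531 = 106 W/m

Q' = 106 W/m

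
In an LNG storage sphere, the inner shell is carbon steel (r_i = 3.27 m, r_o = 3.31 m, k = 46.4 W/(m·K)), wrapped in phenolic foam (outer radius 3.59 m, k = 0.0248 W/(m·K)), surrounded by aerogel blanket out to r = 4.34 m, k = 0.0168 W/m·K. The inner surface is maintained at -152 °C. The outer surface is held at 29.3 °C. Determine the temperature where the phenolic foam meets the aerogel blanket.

Series thermal resistances, inner to outer:
  R_carbon steel = (1/3.27 − 1/3.31)/(4πk) = 0.003696/(4π·46.4) = 6.338×10^-6 K/W
  R_phenolic foam = (1/3.31 − 1/3.59)/(4πk) = 0.02356/(4π·0.0248) = 0.07561 K/W
  R_aerogel blanket = (1/3.59 − 1/4.34)/(4πk) = 0.04814/(4π·0.0168) = 0.2280 K/W
ΣR = 6.338×10^-6 + 0.07561 + 0.2280 = 0.3036 K/W
Q = ΔT/ΣR = (-152 °C − 29.3 °C)/0.3036 = -597.2 W
From the inner boundary to the phenolic foam/aerogel blanket interface, ΣR_partial = 0.07562 K/W.
T_interface = T_in − Q·ΣR_partial = -152 °C − (-597.2)(0.07562) = -107 °C

T = -107 °C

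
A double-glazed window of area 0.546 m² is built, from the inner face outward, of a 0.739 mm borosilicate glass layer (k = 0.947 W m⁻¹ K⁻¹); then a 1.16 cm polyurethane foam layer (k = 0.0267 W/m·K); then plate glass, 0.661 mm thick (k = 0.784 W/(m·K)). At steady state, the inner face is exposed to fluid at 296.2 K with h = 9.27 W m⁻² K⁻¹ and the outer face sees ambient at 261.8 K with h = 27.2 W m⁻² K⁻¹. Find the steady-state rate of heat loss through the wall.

Treat each layer as a resistance in series:
  R_conv,in = 1/(hA) = 1/(9.27·0.546) = 0.1976 K/W
  R_borosilicate glass = L/(kA) = 7.39×10^-4/(0.947·0.546) = 0.001429 K/W
  R_polyurethane foam = L/(kA) = 0.0116/(0.0267·0.546) = 0.7957 K/W
  R_plate glass = L/(kA) = 6.61×10^-4/(0.784·0.546) = 0.001544 K/W
  R_conv,out = 1/(hA) = 1/(27.2·0.546) = 0.06733 K/W
ΣR = 0.1976 + 0.001429 + 0.7957 + 0.001544 + 0.06733 = 1.064 K/W
Q = ΔT/ΣR = (296.2 K − 261.8 K)/1.064 = 32.3 W

Q = 32.3 W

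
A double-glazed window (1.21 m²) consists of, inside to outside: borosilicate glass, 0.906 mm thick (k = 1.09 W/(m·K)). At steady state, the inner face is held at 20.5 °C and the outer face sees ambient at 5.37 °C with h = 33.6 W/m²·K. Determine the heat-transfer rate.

Series thermal resistances, inner to outer:
  R_borosilicate glass = L/(kA) = 9.06×10^-4/(1.09·1.21) = 6.869×10^-4 K/W
  R_conv,out = 1/(hA) = 1/(33.6·1.21) = 0.02460 K/W
ΣR = 6.869×10^-4 + 0.02460 = 0.02529 K/W
Q = ΔT/ΣR = (20.5 °C − 5.37 °C)/0.02529 = 598 W

Q = 598 W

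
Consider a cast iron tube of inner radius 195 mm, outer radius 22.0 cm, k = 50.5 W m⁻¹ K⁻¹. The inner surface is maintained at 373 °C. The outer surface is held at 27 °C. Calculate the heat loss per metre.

Q' = 2πk·ΔT/ln(r₂/r₁) = 2π × 50.5 × 346 / ln(0.220/0.195) = 9.10×10^5 W/m

Q' = 9.10×10^5 W/m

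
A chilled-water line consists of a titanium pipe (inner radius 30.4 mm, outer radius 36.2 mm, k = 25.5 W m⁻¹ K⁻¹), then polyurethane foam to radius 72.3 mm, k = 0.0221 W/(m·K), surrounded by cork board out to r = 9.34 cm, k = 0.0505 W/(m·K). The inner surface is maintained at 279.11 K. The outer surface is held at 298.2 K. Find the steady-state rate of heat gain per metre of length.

Resistance network (inner→outer):
  R'_titanium = ln(0.0362/0.0304)/(2πk) = 0.1746/(2π·25.5) = 0.001090 m·K/W
  R'_polyurethane foam = ln(0.0723/0.0362)/(2πk) = 0.6918/(2π·0.0221) = 4.982 m·K/W
  R'_cork board = ln(0.0934/0.0723)/(2πk) = 0.2561/(2π·0.0505) = 0.8070 m·K/W
ΣR = 0.001090 + 4.982 + 0.8070 = 5.790 m·K/W
Q' = ΔT/ΣR = (279.11 K − 298.2 K)/5.790 = -3.30 W/m
(Negative Q' ⇒ heat flows inward; heat gain = 3.30 W/m.)

Q' = 3.30 W/m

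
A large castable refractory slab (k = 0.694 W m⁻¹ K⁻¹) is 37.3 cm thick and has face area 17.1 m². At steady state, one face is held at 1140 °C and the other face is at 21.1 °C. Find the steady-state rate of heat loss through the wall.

Q = 35600 W

Q = kA·ΔT/L = 0.694 × 17.1 × |1140 °C − 21.1 °C| / 0.373 = 35600 W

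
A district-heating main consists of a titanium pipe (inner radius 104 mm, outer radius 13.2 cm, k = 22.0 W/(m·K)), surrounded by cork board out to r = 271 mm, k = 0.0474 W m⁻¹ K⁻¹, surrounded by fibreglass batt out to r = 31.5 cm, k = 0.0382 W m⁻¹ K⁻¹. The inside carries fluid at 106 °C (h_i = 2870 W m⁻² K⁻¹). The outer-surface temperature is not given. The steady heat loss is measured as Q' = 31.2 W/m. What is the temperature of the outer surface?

T_out = 11.0 °C

Series resistances:
  R'_conv,in = 1/(2πr h) = 1/(2π·0.104·2870) = 5.332×10^-4 m·K/W
  R'_titanium = ln(0.132/0.104)/(2πk) = 0.2384/(2π·22.0) = 0.001725 m·K/W
  R'_cork board = ln(0.271/0.132)/(2πk) = 0.7193/(2π·0.0474) = 2.415 m·K/W
  R'_fibreglass batt = ln(0.315/0.271)/(2πk) = 0.1505/(2π·0.0382) = 0.6268 m·K/W
ΣR = 3.044 m·K/W
ΔT = Q'·ΣR = 31.2 × 3.044 = 94.97 K
Heat flows outward, so T_out = T_in − ΔT = 106 − 94.97 = 11.0 °C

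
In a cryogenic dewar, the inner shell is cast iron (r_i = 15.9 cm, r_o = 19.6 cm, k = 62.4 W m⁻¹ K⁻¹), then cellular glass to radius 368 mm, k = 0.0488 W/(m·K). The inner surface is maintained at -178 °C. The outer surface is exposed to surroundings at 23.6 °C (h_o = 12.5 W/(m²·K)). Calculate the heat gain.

Q = 51.2 W

Treat each layer as a resistance in series:
  R_cast iron = (1/0.159 − 1/0.196)/(4πk) = 1.187/(4π·62.4) = 0.001514 K/W
  R_cellular glass = (1/0.196 − 1/0.368)/(4πk) = 2.385/(4π·0.0488) = 3.889 K/W
  R_conv,out = 1/(4πr²h) = 1/(4π·0.368²·12.5) = 0.04701 K/W
ΣR = 0.001514 + 3.889 + 0.04701 = 3.938 K/W
Q = ΔT/ΣR = (-178 °C − 23.6 °C)/3.938 = -51.2 W
(Negative Q ⇒ heat flows inward; heat gain = 51.2 W.)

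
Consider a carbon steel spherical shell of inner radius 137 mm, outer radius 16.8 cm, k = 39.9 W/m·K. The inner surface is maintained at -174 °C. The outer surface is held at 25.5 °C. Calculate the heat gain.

Q = 4πk·ΔT/(1/r₁ − 1/r₂) = 4π × 39.9 × 199.5 / (1/0.137 − 1/0.168) = 74300 W

Q = 74300 W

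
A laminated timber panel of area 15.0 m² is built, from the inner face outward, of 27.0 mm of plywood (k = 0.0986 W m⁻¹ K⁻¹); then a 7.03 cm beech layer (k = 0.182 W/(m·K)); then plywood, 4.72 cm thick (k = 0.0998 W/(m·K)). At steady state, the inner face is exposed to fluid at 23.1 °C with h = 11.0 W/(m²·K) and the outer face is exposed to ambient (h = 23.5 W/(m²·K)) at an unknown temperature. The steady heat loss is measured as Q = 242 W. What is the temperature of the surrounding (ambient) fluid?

Sum the resistances:
  R_conv,in = 1/(hA) = 1/(11.0·15.0) = 0.006061 K/W
  R_plywood = L/(kA) = 0.0270/(0.0986·15.0) = 0.01826 K/W
  R_beech = L/(kA) = 0.0703/(0.182·15.0) = 0.02575 K/W
  R_plywood = L/(kA) = 0.0472/(0.0998·15.0) = 0.03153 K/W
  R_conv,out = 1/(hA) = 1/(23.5·15.0) = 0.002837 K/W
ΣR = 0.08443 K/W
ΔT = Q·ΣR = 242 × 0.08443 = 20.43 K
Heat flows outward, so T_out = T_in − ΔT = 23.1 − 20.43 = 2.67 °C

T_out = 2.67 °C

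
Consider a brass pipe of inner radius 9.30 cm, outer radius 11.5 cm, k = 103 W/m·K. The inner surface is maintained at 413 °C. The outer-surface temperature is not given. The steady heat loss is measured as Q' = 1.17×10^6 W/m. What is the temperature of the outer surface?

T_out = 29.1 °C

Sum the resistances:
  R'_brass = ln(0.115/0.0930)/(2πk) = 0.2123/(2π·103) = 3.281×10^-4 m·K/W
ΣR = 3.281×10^-4 m·K/W
ΔT = Q'·ΣR = 1.17×10^6 × 3.281×10^-4 = 383.9 K
Heat flows outward, so T_out = T_in − ΔT = 413 − 383.9 = 29.1 °C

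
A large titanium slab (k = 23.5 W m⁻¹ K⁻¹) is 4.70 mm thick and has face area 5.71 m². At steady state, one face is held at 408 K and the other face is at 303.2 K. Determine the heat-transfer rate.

Q = kA·ΔT/L = 23.5 × 5.71 × |408 K − 303.2 K| / 0.00470 = 2.99×10^6 W

Q = 2990 kW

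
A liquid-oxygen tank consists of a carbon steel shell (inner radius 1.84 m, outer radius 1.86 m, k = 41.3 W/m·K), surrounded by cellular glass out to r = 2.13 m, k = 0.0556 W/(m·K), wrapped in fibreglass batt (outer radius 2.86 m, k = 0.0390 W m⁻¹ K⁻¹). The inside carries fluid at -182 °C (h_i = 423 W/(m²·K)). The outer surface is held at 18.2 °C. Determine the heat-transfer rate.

Q = 585 W

Resistance network (inner→outer):
  R_conv,in = 1/(4πr²h) = 1/(4π·1.84²·423) = 5.557×10^-5 K/W
  R_carbon steel = (1/1.84 − 1/1.86)/(4πk) = 0.005844/(4π·41.3) = 1.126×10^-5 K/W
  R_cellular glass = (1/1.86 − 1/2.13)/(4πk) = 0.06815/(4π·0.0556) = 0.09754 K/W
  R_fibreglass batt = (1/2.13 − 1/2.86)/(4πk) = 0.1198/(4π·0.0390) = 0.2445 K/W
ΣR = 5.557×10^-5 + 1.126×10^-5 + 0.09754 + 0.2445 = 0.3421 K/W
Q = ΔT/ΣR = (-182 °C − 18.2 °C)/0.3421 = -585 W
(Negative Q ⇒ heat flows inward; heat gain = 585 W.)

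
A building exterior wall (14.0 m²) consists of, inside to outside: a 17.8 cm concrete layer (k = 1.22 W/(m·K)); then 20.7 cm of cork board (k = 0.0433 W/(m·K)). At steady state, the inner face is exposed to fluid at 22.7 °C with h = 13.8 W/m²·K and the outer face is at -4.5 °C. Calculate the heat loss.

Resistance network (inner→outer):
  R_conv,in = 1/(hA) = 1/(13.8·14.0) = 0.005176 K/W
  R_concrete = L/(kA) = 0.178/(1.22·14.0) = 0.01042 K/W
  R_cork board = L/(kA) = 0.207/(0.0433·14.0) = 0.3415 K/W
ΣR = 0.005176 + 0.01042 + 0.3415 = 0.3571 K/W
Q = ΔT/ΣR = (22.7 °C − -4.5 °C)/0.3571 = 76.2 W

Q = 76.2 W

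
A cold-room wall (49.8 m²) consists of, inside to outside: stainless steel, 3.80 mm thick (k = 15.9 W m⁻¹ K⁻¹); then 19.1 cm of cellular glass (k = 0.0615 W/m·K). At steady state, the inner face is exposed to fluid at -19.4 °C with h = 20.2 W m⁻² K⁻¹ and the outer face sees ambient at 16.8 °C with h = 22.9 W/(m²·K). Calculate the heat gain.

Series thermal resistances, inner to outer:
  R_conv,in = 1/(hA) = 1/(20.2·49.8) = 9.941×10^-4 K/W
  R_stainless steel = L/(kA) = 0.00380/(15.9·49.8) = 4.799×10^-6 K/W
  R_cellular glass = L/(kA) = 0.191/(0.0615·49.8) = 0.06236 K/W
  R_conv,out = 1/(hA) = 1/(22.9·49.8) = 8.769×10^-4 K/W
ΣR = 9.941×10^-4 + 4.799×10^-6 + 0.06236 + 8.769×10^-4 = 0.06424 K/W
Q = ΔT/ΣR = (-19.4 °C − 16.8 °C)/0.06424 = -564 W
(Negative Q ⇒ heat flows inward; heat gain = 564 W.)

Q = 564 W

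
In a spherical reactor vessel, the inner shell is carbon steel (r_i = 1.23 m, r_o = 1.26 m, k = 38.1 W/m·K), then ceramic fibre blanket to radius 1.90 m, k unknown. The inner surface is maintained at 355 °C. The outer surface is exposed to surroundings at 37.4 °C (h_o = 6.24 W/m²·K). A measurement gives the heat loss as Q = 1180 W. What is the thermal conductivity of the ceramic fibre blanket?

ΣR = ΔT/Q = |355 − 37.4|/1180 = 0.2692 K/W
Known resistances:
  R_carbon steel = (1/1.23 − 1/1.26)/(4πk) = 0.01936/(4π·38.1) = 4.043×10^-5 K/W
  R_conv,out = 1/(4πr²h) = 1/(4π·1.90²·6.24) = 0.003533 K/W
R_ceramic fibre blanket = ΣR − ΣR_known = 0.2692 − 0.003573 = 0.2656 K/W
(1/r₁−1/r₂)/(4πk) = 0.2656 ⇒ k = 0.2673/(4π·0.2656) = 0.0801 W/m·K

k = 0.0801 W/m·K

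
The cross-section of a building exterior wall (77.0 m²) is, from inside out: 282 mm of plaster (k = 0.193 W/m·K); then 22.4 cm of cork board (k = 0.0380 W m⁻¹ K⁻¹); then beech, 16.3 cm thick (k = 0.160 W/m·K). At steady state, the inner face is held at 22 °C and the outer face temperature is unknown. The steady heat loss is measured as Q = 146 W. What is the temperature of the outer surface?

Sum the resistances:
  R_plaster = L/(kA) = 0.282/(0.193·77.0) = 0.01898 K/W
  R_cork board = L/(kA) = 0.224/(0.0380·77.0) = 0.07656 K/W
  R_beech = L/(kA) = 0.163/(0.160·77.0) = 0.01323 K/W
ΣR = 0.1088 K/W
ΔT = Q·ΣR = 146 × 0.1088 = 15.88 K
Heat flows outward, so T_out = T_in − ΔT = 22 − 15.88 = 6.12 °C

T_out = 6.12 °C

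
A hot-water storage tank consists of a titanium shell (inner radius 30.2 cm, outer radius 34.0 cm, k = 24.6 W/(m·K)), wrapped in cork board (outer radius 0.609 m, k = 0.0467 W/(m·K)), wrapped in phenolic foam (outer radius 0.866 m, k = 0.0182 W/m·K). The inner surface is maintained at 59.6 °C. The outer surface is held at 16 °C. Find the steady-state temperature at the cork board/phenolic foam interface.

T = 37.4 °C

Series thermal resistances, inner to outer:
  R_titanium = (1/0.302 − 1/0.340)/(4πk) = 0.3701/(4π·24.6) = 0.001197 K/W
  R_cork board = (1/0.340 − 1/0.609)/(4πk) = 1.299/(4π·0.0467) = 2.214 K/W
  R_phenolic foam = (1/0.609 − 1/0.866)/(4πk) = 0.4873/(4π·0.0182) = 2.131 K/W
ΣR = 0.001197 + 2.214 + 2.131 = 4.346 K/W
Q = ΔT/ΣR = (59.6 °C − 16 °C)/4.346 = 10.03 W
From the inner boundary to the cork board/phenolic foam interface, ΣR_partial = 2.215 K/W.
T_interface = T_in − Q·ΣR_partial = 59.6 °C − (10.03)(2.215) = 37.4 °C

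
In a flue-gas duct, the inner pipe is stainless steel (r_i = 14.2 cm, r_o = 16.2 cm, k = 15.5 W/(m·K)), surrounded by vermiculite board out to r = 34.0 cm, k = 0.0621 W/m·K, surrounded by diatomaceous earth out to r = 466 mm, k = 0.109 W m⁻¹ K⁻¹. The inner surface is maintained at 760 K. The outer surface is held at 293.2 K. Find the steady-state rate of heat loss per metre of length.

Resistance network (inner→outer):
  R'_stainless steel = ln(0.162/0.142)/(2πk) = 0.1318/(2π·15.5) = 0.001353 m·K/W
  R'_vermiculite board = ln(0.340/0.162)/(2πk) = 0.7413/(2π·0.0621) = 1.900 m·K/W
  R'_diatomaceous earth = ln(0.466/0.340)/(2πk) = 0.3152/(2π·0.109) = 0.4603 m·K/W
ΣR = 0.001353 + 1.900 + 0.4603 = 2.362 m·K/W
Q' = ΔT/ΣR = (760 K − 293.2 K)/2.362 = 198 W/m

Q' = 198 W/m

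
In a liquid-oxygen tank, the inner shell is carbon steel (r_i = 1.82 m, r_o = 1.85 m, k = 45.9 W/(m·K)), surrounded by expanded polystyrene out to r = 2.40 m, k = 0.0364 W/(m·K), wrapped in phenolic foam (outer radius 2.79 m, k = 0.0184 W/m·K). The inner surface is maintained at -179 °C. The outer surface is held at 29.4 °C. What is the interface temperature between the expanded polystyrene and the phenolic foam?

Treat each layer as a resistance in series:
  R_carbon steel = (1/1.82 − 1/1.85)/(4πk) = 0.008910/(4π·45.9) = 1.545×10^-5 K/W
  R_expanded polystyrene = (1/1.85 − 1/2.40)/(4πk) = 0.1239/(4π·0.0364) = 0.2708 K/W
  R_phenolic foam = (1/2.40 − 1/2.79)/(4πk) = 0.05824/(4π·0.0184) = 0.2519 K/W
ΣR = 1.545×10^-5 + 0.2708 + 0.2519 = 0.5227 K/W
Q = ΔT/ΣR = (-179 °C − 29.4 °C)/0.5227 = -398.7 W
From the inner boundary to the expanded polystyrene/phenolic foam interface, ΣR_partial = 0.2708 K/W.
T_interface = T_in − Q·ΣR_partial = -179 °C − (-398.7)(0.2708) = -71.0 °C

T = -71.0 °C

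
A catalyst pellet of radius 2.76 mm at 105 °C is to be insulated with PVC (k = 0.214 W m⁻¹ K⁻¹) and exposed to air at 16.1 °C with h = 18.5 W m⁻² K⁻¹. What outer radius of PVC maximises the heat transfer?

r_cr = 2.31 cm

For a sphere, r_cr = 2k_ins/h = 2·0.214/18.5 = 0.0231 m = 2.31 cm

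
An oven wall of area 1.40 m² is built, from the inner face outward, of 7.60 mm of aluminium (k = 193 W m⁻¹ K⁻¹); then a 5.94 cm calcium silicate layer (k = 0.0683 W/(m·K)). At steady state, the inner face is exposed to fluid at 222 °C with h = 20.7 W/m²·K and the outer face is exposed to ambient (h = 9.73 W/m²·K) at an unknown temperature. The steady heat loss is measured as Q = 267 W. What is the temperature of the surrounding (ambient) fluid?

T_out = 27.3 °C

Sum the resistances:
  R_conv,in = 1/(hA) = 1/(20.7·1.40) = 0.03451 K/W
  R_aluminium = L/(kA) = 0.00760/(193·1.40) = 2.813×10^-5 K/W
  R_calcium silicate = L/(kA) = 0.0594/(0.0683·1.40) = 0.6212 K/W
  R_conv,out = 1/(hA) = 1/(9.73·1.40) = 0.07341 K/W
ΣR = 0.7292 K/W
ΔT = Q·ΣR = 267 × 0.7292 = 194.7 K
Heat flows outward, so T_out = T_in − ΔT = 222 − 194.7 = 27.3 °C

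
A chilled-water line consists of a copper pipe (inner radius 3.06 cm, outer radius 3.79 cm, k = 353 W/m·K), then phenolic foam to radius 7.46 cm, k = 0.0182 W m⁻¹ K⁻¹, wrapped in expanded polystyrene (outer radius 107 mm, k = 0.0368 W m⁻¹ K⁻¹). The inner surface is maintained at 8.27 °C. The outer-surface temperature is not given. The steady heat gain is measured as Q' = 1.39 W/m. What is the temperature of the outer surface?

T_out = 18.7 °C

Sum the resistances:
  R'_copper = ln(0.0379/0.0306)/(2πk) = 0.2140/(2π·353) = 9.646×10^-5 m·K/W
  R'_phenolic foam = ln(0.0746/0.0379)/(2πk) = 0.6772/(2π·0.0182) = 5.922 m·K/W
  R'_expanded polystyrene = ln(0.107/0.0746)/(2πk) = 0.3607/(2π·0.0368) = 1.560 m·K/W
ΣR = 7.482 m·K/W
ΔT = Q'·ΣR = 1.39 × 7.482 = 10.40 K
Heat flows inward, so T_out = T_in + ΔT = 8.27 + 10.40 = 18.7 °C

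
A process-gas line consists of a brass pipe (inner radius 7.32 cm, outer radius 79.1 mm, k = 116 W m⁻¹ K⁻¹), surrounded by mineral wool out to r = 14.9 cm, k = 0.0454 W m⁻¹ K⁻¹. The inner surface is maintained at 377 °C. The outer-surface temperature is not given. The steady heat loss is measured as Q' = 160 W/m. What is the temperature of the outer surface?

Series resistances:
  R'_brass = ln(0.0791/0.0732)/(2πk) = 0.07752/(2π·116) = 1.064×10^-4 m·K/W
  R'_mineral wool = ln(0.149/0.0791)/(2πk) = 0.6332/(2π·0.0454) = 2.220 m·K/W
ΣR = 2.220 m·K/W
ΔT = Q'·ΣR = 160 × 2.220 = 355.2 K
Heat flows outward, so T_out = T_in − ΔT = 377 − 355.2 = 21.8 °C

T_out = 21.8 °C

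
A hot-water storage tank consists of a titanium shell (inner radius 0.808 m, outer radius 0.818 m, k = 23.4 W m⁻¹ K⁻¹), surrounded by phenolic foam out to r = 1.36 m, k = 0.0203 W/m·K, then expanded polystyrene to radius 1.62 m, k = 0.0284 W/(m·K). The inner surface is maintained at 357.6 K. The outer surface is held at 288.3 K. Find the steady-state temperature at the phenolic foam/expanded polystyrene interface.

Resistance network (inner→outer):
  R_titanium = (1/0.808 − 1/0.818)/(4πk) = 0.01513/(4π·23.4) = 5.145×10^-5 K/W
  R_phenolic foam = (1/0.818 − 1/1.36)/(4πk) = 0.4872/(4π·0.0203) = 1.910 K/W
  R_expanded polystyrene = (1/1.36 − 1/1.62)/(4πk) = 0.1180/(4π·0.0284) = 0.3307 K/W
ΣR = 5.145×10^-5 + 1.910 + 0.3307 = 2.241 K/W
Q = ΔT/ΣR = (357.6 K − 288.3 K)/2.241 = 30.92 W
From the inner boundary to the phenolic foam/expanded polystyrene interface, ΣR_partial = 1.910 K/W.
T_interface = T_in − Q·ΣR_partial = 357.6 K − (30.92)(1.910) = 298.5 K

T = 298.5 K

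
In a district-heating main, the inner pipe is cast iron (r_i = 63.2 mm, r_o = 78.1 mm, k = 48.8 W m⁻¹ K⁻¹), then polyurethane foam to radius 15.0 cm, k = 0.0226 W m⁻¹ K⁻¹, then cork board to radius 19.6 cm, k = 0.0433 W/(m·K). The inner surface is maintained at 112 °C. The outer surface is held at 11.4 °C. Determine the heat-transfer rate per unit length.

Series thermal resistances, inner to outer:
  R'_cast iron = ln(0.0781/0.0632)/(2πk) = 0.2117/(2π·48.8) = 6.904×10^-4 m·K/W
  R'_polyurethane foam = ln(0.150/0.0781)/(2πk) = 0.6526/(2π·0.0226) = 4.596 m·K/W
  R'_cork board = ln(0.196/0.150)/(2πk) = 0.2675/(2π·0.0433) = 0.9832 m·K/W
ΣR = 6.904×10^-4 + 4.596 + 0.9832 = 5.580 m·K/W
Q' = ΔT/ΣR = (112 °C − 11.4 °C)/5.580 = 18.0 W/m

Q' = 18.0 W/m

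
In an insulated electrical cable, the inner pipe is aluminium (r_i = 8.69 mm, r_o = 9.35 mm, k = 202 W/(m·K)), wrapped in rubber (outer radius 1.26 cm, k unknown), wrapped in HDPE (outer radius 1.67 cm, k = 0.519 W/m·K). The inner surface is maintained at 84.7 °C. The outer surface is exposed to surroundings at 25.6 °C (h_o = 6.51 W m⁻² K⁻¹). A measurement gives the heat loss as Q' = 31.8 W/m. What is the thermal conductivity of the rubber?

k = 0.154 W/m·K

ΣR = ΔT/Q' = |84.7 − 25.6|/31.8 = 1.858 m·K/W
Known resistances:
  R'_aluminium = ln(0.00935/0.00869)/(2πk) = 0.07320/(2π·202) = 5.768×10^-5 m·K/W
  R'_HDPE = ln(0.0167/0.0126)/(2πk) = 0.2817/(2π·0.519) = 0.08639 m·K/W
  R'_conv,out = 1/(2πr h) = 1/(2π·0.0167·6.51) = 1.464 m·K/W
R_rubber = ΣR − ΣR_known = 1.858 − 1.550 = 0.3080 m·K/W
ln(r₂/r₁)/(2πk) = 0.3080 ⇒ k = 0.2983/(2π·0.3080) = 0.154 W/m·K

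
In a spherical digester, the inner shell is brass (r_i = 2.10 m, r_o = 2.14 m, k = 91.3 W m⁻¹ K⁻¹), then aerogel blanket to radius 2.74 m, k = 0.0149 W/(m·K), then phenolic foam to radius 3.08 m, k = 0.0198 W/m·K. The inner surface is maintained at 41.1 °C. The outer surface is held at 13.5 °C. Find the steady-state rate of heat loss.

Q = 39.0 W

Series thermal resistances, inner to outer:
  R_brass = (1/2.10 − 1/2.14)/(4πk) = 0.008901/(4π·91.3) = 7.758×10^-6 K/W
  R_aerogel blanket = (1/2.14 − 1/2.74)/(4πk) = 0.1023/(4π·0.0149) = 0.5465 K/W
  R_phenolic foam = (1/2.74 − 1/3.08)/(4πk) = 0.04029/(4π·0.0198) = 0.1619 K/W
ΣR = 7.758×10^-6 + 0.5465 + 0.1619 = 0.7084 K/W
Q = ΔT/ΣR = (41.1 °C − 13.5 °C)/0.7084 = 39.0 W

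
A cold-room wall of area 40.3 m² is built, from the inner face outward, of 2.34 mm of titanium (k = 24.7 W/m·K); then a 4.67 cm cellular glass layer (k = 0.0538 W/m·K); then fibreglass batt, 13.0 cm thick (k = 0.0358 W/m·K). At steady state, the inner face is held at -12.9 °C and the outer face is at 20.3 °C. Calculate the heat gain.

Q = 297 W

Resistance network (inner→outer):
  R_titanium = L/(kA) = 0.00234/(24.7·40.3) = 2.351×10^-6 K/W
  R_cellular glass = L/(kA) = 0.0467/(0.0538·40.3) = 0.02154 K/W
  R_fibreglass batt = L/(kA) = 0.130/(0.0358·40.3) = 0.09011 K/W
ΣR = 2.351×10^-6 + 0.02154 + 0.09011 = 0.1117 K/W
Q = ΔT/ΣR = (-12.9 °C − 20.3 °C)/0.1117 = -297 W
(Negative Q ⇒ heat flows inward; heat gain = 297 W.)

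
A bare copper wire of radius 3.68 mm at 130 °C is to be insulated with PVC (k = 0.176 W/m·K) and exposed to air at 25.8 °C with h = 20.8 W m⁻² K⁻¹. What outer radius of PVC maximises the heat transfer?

r_cr = 0.846 cm

For a cylinder, r_cr = k_ins/h = 0.176/20.8 = 0.00846 m = 0.846 cm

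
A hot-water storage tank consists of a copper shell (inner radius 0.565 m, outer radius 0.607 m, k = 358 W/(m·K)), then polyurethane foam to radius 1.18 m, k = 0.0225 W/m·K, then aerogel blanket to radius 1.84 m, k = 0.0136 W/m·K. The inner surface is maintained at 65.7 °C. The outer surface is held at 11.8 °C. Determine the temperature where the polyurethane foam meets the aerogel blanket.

T = 32.6 °C

Resistance network (inner→outer):
  R_copper = (1/0.565 − 1/0.607)/(4πk) = 0.1225/(4π·358) = 2.722×10^-5 K/W
  R_polyurethane foam = (1/0.607 − 1/1.18)/(4πk) = 0.8000/(4π·0.0225) = 2.829 K/W
  R_aerogel blanket = (1/1.18 − 1/1.84)/(4πk) = 0.3040/(4π·0.0136) = 1.779 K/W
ΣR = 2.722×10^-5 + 2.829 + 1.779 = 4.608 K/W
Q = ΔT/ΣR = (65.7 °C − 11.8 °C)/4.608 = 11.70 W
From the inner boundary to the polyurethane foam/aerogel blanket interface, ΣR_partial = 2.829 K/W.
T_interface = T_in − Q·ΣR_partial = 65.7 °C − (11.70)(2.829) = 32.6 °C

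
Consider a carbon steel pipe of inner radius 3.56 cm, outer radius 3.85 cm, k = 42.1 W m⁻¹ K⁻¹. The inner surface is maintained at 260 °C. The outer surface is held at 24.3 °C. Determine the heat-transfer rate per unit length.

Q' = 2πk·ΔT/ln(r₂/r₁) = 2π × 42.1 × 235.7 / ln(0.0385/0.0356) = 7.96×10^5 W/m

Q' = 796 kW/m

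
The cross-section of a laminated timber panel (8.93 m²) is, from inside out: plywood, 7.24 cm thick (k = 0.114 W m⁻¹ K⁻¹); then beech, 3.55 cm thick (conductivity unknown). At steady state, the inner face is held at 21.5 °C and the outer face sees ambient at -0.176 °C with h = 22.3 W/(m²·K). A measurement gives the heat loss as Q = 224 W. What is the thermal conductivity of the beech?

ΣR = ΔT/Q = |21.5 − -0.176|/224 = 0.09677 K/W
Known resistances:
  R_plywood = L/(kA) = 0.0724/(0.114·8.93) = 0.07112 K/W
  R_conv,out = 1/(hA) = 1/(22.3·8.93) = 0.005022 K/W
R_beech = ΣR − ΣR_known = 0.09677 − 0.07614 = 0.02063 K/W
L/(kA) = 0.02063 ⇒ k = 0.0355/(0.02063·8.93) = 0.193 W/m·K

k = 0.193 W/m·K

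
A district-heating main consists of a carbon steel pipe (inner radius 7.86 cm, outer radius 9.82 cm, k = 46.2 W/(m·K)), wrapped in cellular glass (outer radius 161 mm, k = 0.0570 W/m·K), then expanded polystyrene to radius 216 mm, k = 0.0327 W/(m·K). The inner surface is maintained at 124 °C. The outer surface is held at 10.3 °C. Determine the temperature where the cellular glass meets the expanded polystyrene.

T = 68.1 °C

Treat each layer as a resistance in series:
  R'_carbon steel = ln(0.0982/0.0786)/(2πk) = 0.2226/(2π·46.2) = 7.670×10^-4 m·K/W
  R'_cellular glass = ln(0.161/0.0982)/(2πk) = 0.4944/(2π·0.0570) = 1.380 m·K/W
  R'_expanded polystyrene = ln(0.216/0.161)/(2πk) = 0.2939/(2π·0.0327) = 1.430 m·K/W
ΣR = 7.670×10^-4 + 1.380 + 1.430 = 2.811 m·K/W
Q' = ΔT/ΣR = (124 °C − 10.3 °C)/2.811 = 40.45 W/m
From the inner boundary to the cellular glass/expanded polystyrene interface, ΣR_partial = 1.381 m·K/W.
T_interface = T_in − Q'·ΣR_partial = 124 °C − (40.45)(1.381) = 68.1 °C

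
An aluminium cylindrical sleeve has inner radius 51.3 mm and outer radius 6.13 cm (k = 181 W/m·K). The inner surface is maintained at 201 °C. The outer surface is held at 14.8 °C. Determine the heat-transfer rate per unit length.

Q' = 2πk·ΔT/ln(r₂/r₁) = 2π × 181 × 186.2 / ln(0.0613/0.0513) = 1.19×10^6 W/m

Q' = 1190 kW/m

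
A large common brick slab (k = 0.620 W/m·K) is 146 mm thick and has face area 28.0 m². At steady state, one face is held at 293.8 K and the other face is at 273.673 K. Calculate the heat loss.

Q = 2.39 kW

Q = kA·ΔT/L = 0.620 × 28.0 × |293.8 K − 273.673 K| / 0.146 = 2390 W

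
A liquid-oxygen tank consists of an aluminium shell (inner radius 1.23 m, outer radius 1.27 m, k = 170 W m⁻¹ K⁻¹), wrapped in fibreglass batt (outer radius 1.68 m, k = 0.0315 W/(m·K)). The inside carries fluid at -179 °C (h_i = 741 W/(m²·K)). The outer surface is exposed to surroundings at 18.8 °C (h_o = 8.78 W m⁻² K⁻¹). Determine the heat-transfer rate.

Q = 405 W

Series thermal resistances, inner to outer:
  R_conv,in = 1/(4πr²h) = 1/(4π·1.23²·741) = 7.098×10^-5 K/W
  R_aluminium = (1/1.23 − 1/1.27)/(4πk) = 0.02561/(4π·170) = 1.199×10^-5 K/W
  R_fibreglass batt = (1/1.27 − 1/1.68)/(4πk) = 0.1922/(4π·0.0315) = 0.4855 K/W
  R_conv,out = 1/(4πr²h) = 1/(4π·1.68²·8.78) = 0.003211 K/W
ΣR = 7.098×10^-5 + 1.199×10^-5 + 0.4855 + 0.003211 = 0.4888 K/W
Q = ΔT/ΣR = (-179 °C − 18.8 °C)/0.4888 = -405 W
(Negative Q ⇒ heat flows inward; heat gain = 405 W.)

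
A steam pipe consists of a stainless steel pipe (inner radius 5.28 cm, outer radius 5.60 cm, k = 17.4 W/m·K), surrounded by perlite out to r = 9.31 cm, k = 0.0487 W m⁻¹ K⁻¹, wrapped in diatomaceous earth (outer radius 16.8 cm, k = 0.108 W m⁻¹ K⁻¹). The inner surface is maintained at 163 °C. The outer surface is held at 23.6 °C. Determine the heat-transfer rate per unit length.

Q' = 55.1 W/m

Resistance network (inner→outer):
  R'_stainless steel = ln(0.0560/0.0528)/(2πk) = 0.05884/(2π·17.4) = 5.382×10^-4 m·K/W
  R'_perlite = ln(0.0931/0.0560)/(2πk) = 0.5083/(2π·0.0487) = 1.661 m·K/W
  R'_diatomaceous earth = ln(0.168/0.0931)/(2πk) = 0.5903/(2π·0.108) = 0.8699 m·K/W
ΣR = 5.382×10^-4 + 1.661 + 0.8699 = 2.531 m·K/W
Q' = ΔT/ΣR = (163 °C − 23.6 °C)/2.531 = 55.1 W/m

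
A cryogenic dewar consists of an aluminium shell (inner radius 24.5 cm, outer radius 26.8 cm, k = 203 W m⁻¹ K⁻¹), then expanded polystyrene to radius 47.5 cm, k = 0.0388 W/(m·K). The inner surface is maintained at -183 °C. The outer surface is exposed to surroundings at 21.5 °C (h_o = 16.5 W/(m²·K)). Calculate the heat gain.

Q = 60.9 W

Resistance network (inner→outer):
  R_aluminium = (1/0.245 − 1/0.268)/(4πk) = 0.3503/(4π·203) = 1.373×10^-4 K/W
  R_expanded polystyrene = (1/0.268 − 1/0.475)/(4πk) = 1.626/(4π·0.0388) = 3.335 K/W
  R_conv,out = 1/(4πr²h) = 1/(4π·0.475²·16.5) = 0.02138 K/W
ΣR = 1.373×10^-4 + 3.335 + 0.02138 = 3.357 K/W
Q = ΔT/ΣR = (-183 °C − 21.5 °C)/3.357 = -60.9 W
(Negative Q ⇒ heat flows inward; heat gain = 60.9 W.)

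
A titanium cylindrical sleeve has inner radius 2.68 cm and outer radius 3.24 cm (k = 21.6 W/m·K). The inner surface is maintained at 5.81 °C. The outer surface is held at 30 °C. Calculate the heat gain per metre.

Q' = 2πk·ΔT/ln(r₂/r₁) = 2π × 21.6 × 24.19 / ln(0.0324/0.0268) = 17300 W/m

Q' = 17.3 kW/m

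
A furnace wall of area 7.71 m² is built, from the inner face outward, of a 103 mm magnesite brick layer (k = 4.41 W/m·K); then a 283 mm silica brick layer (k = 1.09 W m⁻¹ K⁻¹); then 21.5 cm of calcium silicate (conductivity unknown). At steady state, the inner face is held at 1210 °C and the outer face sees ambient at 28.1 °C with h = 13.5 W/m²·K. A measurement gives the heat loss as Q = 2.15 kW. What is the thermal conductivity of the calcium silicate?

k = 0.0554 W/m·K

ΣR = ΔT/Q = |1210 − 28.1|/2150 = 0.5497 K/W
Known resistances:
  R_magnesite brick = L/(kA) = 0.103/(4.41·7.71) = 0.003029 K/W
  R_silica brick = L/(kA) = 0.283/(1.09·7.71) = 0.03367 K/W
  R_conv,out = 1/(hA) = 1/(13.5·7.71) = 0.009608 K/W
R_calcium silicate = ΣR − ΣR_known = 0.5497 − 0.04631 = 0.5034 K/W
L/(kA) = 0.5034 ⇒ k = 0.215/(0.5034·7.71) = 0.0554 W/m·K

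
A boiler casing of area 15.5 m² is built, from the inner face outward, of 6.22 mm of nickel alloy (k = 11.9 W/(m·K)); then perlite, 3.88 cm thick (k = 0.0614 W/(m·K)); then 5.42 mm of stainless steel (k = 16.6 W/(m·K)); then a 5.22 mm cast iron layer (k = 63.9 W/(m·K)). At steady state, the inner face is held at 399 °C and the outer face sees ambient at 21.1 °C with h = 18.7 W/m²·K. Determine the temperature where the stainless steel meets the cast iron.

T = 50.6 °C

Series thermal resistances, inner to outer:
  R_nickel alloy = L/(kA) = 0.00622/(11.9·15.5) = 3.372×10^-5 K/W
  R_perlite = L/(kA) = 0.0388/(0.0614·15.5) = 0.04077 K/W
  R_stainless steel = L/(kA) = 0.00542/(16.6·15.5) = 2.106×10^-5 K/W
  R_cast iron = L/(kA) = 0.00522/(63.9·15.5) = 5.270×10^-6 K/W
  R_conv,out = 1/(hA) = 1/(18.7·15.5) = 0.003450 K/W
ΣR = 3.372×10^-5 + 0.04077 + 2.106×10^-5 + 5.270×10^-6 + 0.003450 = 0.04428 K/W
Q = ΔT/ΣR = (399 °C − 21.1 °C)/0.04428 = 8534 W
From the inner boundary to the stainless steel/cast iron interface, ΣR_partial = 0.04082 K/W.
T_interface = T_in − Q·ΣR_partial = 399 °C − (8534)(0.04082) = 50.6 °C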